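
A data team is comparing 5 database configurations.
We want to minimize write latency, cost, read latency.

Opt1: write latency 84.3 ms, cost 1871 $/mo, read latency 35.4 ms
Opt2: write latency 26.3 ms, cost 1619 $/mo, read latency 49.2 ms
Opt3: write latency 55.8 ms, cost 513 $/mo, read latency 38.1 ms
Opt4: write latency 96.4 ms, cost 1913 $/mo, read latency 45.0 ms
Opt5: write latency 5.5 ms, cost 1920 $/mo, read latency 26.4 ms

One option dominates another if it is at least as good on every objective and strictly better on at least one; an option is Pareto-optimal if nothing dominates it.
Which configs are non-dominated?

Opt1: not dominated.
Opt2: not dominated.
Opt3: not dominated (best cost).
Opt4: dominated by Opt1 (write latency 84.3≤96.4, cost 1871≤1913, read latency 35.4≤45.0).
Opt5: not dominated (best write latency).

Opt1, Opt2, Opt3, Opt5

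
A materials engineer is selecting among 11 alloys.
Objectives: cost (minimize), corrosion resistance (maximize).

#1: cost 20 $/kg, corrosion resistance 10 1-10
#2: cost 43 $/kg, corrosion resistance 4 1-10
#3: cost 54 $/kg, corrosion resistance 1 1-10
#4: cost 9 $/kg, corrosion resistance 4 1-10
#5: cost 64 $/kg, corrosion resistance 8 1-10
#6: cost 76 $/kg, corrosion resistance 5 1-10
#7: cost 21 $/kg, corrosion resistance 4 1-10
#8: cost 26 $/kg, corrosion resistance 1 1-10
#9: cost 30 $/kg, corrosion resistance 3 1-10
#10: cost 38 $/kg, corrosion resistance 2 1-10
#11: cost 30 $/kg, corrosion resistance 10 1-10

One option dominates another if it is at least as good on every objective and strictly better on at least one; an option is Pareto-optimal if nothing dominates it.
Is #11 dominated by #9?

#9 vs #11: #9 is worse on corrosion resistance (3 vs 10), so it does not dominate #11.

No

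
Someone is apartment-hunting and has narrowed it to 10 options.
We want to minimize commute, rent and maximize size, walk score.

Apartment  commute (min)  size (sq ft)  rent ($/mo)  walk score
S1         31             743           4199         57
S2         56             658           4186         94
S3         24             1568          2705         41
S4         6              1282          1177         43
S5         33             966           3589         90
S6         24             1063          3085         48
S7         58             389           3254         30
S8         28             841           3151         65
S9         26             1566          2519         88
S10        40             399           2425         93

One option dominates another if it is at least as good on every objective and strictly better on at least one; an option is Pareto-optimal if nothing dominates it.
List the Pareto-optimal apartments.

S1: dominated by S8 (commute 28≤31, size 841≥743, rent 3151≤4199, walk score 65≥57).
S2: not dominated (best walk score).
S3: not dominated (best size).
S4: not dominated (best commute).
S5: not dominated.
S6: not dominated.
S7: dominated by S3 (commute 24≤58, size 1568≥389, rent 2705≤3254, walk score 41≥30).
S8: dominated by S9 (commute 26≤28, size 1566≥841, rent 2519≤3151, walk score 88≥65).
S9: not dominated.
S10: not dominated.

S2, S3, S4, S5, S6, S9, S10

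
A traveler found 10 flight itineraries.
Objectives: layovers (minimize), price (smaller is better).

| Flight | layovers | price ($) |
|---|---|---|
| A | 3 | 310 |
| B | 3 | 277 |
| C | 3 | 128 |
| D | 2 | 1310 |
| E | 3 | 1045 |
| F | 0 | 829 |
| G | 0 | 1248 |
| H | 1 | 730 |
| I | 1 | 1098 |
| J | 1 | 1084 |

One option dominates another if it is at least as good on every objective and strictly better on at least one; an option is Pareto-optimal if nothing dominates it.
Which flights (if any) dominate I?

F, H, J

F: layovers 0≤1, price 829≤1098 — dominates I.
H: layovers 1≤1, price 730≤1098 — dominates I.
J: layovers 1≤1, price 1084≤1098 — dominates I.
Others (A, B, C, D, E, G) are each worse than I on at least one objective.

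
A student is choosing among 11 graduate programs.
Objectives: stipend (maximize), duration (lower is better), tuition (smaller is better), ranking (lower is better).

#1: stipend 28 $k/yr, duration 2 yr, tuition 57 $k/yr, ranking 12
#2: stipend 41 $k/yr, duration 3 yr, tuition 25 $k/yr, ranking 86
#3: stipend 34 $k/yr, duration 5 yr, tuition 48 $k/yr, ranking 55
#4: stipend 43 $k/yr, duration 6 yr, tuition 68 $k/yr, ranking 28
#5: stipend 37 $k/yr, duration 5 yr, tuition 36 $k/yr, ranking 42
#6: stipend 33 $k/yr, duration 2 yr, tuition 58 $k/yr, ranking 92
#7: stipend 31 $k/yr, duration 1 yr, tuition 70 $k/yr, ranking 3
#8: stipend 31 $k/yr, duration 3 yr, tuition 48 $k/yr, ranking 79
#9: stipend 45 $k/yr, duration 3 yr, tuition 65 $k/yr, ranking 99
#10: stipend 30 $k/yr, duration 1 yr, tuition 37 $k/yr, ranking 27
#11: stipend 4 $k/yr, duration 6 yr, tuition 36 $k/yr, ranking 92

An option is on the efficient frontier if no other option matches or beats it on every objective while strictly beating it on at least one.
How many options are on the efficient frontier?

#1: not dominated.
#2: not dominated (best tuition).
#3: dominated by #5 (stipend 37≥34, duration 5≤5, tuition 36≤48, ranking 42≤55).
#4: not dominated.
#5: not dominated.
#6: not dominated.
#7: not dominated (best ranking).
#8: not dominated.
#9: not dominated (best stipend).
#10: not dominated.
#11: dominated by #2 (stipend 41≥4, duration 3≤6, tuition 25≤36, ranking 86≤92).
Pareto-optimal: #1, #2, #4, #5, #6, #7, #8, #9, #10 → 9.

9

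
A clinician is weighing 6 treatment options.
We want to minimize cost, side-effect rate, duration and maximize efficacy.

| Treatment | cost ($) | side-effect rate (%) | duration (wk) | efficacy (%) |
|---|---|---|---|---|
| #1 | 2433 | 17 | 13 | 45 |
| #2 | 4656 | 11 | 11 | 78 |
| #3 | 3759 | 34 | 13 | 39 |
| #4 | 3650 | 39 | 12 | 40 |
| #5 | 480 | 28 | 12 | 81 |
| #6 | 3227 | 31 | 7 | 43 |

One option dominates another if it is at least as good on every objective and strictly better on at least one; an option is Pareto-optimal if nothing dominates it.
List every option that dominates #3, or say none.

#1: cost 2433≤3759, side-effect rate 17≤34, duration 13≤13, efficacy 45≥39 — dominates #3.
#5: cost 480≤3759, side-effect rate 28≤34, duration 12≤13, efficacy 81≥39 — dominates #3.
#6: cost 3227≤3759, side-effect rate 31≤34, duration 7≤13, efficacy 43≥39 — dominates #3.
Others (#2, #4) are each worse than #3 on at least one objective.

#1, #5, #6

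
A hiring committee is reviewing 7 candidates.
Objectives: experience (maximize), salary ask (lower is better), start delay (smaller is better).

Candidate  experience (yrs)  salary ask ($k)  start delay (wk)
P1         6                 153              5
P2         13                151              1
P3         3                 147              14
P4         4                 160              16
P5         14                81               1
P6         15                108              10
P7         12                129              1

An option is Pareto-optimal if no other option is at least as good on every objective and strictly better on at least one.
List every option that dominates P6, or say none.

P1: worse on experience (6 vs 15).
P2: worse on experience (13 vs 15).
P3: worse on experience (3 vs 15).
P4: worse on experience (4 vs 15).
P5: worse on experience (14 vs 15).
P7: worse on experience (12 vs 15).
No option dominates P6.

none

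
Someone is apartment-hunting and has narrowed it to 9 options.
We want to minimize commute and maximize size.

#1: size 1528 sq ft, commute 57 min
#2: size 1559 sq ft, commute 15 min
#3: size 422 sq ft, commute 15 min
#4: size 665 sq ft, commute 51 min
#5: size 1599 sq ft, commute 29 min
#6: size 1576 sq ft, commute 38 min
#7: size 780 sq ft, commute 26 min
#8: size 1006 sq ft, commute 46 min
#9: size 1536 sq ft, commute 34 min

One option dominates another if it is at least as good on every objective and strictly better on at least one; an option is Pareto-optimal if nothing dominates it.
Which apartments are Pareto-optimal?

#2, #5

#1: dominated by #2 (size 1559≥1528, commute 15≤57).
#2: not dominated.
#3: dominated by #2 (size 1559≥422, commute 15≤15).
#4: dominated by #2 (size 1559≥665, commute 15≤51).
#5: not dominated (best size).
#6: dominated by #5 (size 1599≥1576, commute 29≤38).
#7: dominated by #2 (size 1559≥780, commute 15≤26).
#8: dominated by #2 (size 1559≥1006, commute 15≤46).
#9: dominated by #2 (size 1559≥1536, commute 15≤34).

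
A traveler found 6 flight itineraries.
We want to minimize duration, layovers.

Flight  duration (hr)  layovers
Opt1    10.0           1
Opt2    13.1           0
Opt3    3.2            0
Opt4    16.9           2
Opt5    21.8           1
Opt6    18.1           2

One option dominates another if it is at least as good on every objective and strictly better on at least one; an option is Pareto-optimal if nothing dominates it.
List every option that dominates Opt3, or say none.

none

Opt1: worse on duration (10.0 vs 3.2).
Opt2: worse on duration (13.1 vs 3.2).
Opt4: worse on duration (16.9 vs 3.2).
Opt5: worse on duration (21.8 vs 3.2).
Opt6: worse on duration (18.1 vs 3.2).
No option dominates Opt3.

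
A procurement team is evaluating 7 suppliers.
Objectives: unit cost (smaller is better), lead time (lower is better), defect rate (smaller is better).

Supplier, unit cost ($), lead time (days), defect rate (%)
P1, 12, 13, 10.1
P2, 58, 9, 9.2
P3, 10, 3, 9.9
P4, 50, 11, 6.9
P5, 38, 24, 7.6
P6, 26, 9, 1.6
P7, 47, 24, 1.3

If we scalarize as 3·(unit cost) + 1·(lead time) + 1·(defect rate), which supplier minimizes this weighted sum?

P1: 3·12 + 1·13 + 1·10.1 = 59.1
P2: 3·58 + 1·9 + 1·9.2 = 192.2
P3: 3·10 + 1·3 + 1·9.9 = 42.9
P4: 3·50 + 1·11 + 1·6.9 = 167.9
P5: 3·38 + 1·24 + 1·7.6 = 145.6
P6: 3·26 + 1·9 + 1·1.6 = 88.6
P7: 3·47 + 1·24 + 1·1.3 = 166.3
Lowest: P3 at 42.9.

P3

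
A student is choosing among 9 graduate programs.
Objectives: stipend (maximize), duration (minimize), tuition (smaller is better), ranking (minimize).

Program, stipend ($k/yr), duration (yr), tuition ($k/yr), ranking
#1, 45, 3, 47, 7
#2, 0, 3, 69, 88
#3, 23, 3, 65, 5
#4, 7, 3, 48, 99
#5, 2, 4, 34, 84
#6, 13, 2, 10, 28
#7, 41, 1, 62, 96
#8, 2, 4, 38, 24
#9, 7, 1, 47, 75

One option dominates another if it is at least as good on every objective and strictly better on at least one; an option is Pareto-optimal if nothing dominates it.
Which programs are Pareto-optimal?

#1, #3, #6, #7, #8, #9

#1: not dominated (best stipend).
#2: dominated by #1 (stipend 45≥0, duration 3≤3, tuition 47≤69, ranking 7≤88).
#3: not dominated (best ranking).
#4: dominated by #1 (stipend 45≥7, duration 3≤3, tuition 47≤48, ranking 7≤99).
#5: dominated by #6 (stipend 13≥2, duration 2≤4, tuition 10≤34, ranking 28≤84).
#6: not dominated (best tuition).
#7: not dominated.
#8: not dominated.
#9: not dominated.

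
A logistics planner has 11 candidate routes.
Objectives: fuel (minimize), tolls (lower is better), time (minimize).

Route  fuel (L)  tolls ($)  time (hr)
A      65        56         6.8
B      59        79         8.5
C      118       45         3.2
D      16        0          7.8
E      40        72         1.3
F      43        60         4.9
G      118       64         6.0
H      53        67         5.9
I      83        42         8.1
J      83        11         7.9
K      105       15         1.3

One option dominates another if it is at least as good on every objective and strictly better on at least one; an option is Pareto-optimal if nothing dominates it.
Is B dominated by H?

Yes

H vs B: fuel 53≤59, tolls 67≤79, time 5.9≤8.5 — H is at least as good on every objective with at least one strict improvement.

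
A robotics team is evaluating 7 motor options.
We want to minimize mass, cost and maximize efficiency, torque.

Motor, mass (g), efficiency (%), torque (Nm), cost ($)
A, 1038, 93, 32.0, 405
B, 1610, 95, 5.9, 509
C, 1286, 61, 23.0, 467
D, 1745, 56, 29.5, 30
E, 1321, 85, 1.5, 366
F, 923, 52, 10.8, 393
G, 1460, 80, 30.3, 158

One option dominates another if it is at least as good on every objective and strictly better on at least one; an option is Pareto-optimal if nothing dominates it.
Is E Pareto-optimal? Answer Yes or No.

Yes

A: worse on cost (405 vs 366).
B: worse on mass (1610 vs 1321).
C: worse on efficiency (61 vs 85).
D: worse on mass (1745 vs 1321).
F: worse on efficiency (52 vs 85).
G: worse on mass (1460 vs 1321).
No option is at least as good as E on every objective and strictly better on one.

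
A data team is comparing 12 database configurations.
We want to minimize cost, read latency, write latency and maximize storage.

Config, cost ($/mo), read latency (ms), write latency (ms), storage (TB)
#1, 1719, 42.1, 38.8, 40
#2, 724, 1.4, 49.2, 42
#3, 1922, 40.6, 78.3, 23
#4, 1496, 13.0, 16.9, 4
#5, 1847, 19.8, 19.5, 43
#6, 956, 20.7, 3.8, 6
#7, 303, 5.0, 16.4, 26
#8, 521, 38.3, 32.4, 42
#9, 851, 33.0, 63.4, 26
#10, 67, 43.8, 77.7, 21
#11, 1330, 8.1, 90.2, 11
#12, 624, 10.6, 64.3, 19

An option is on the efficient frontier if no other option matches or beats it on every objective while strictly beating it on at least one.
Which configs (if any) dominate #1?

#8

#8: cost 521≤1719, read latency 38.3≤42.1, write latency 32.4≤38.8, storage 42≥40 — dominates #1.
Others (#2, #3, #4, #5, #6, #7, #9, #10, #11, #12) are each worse than #1 on at least one objective.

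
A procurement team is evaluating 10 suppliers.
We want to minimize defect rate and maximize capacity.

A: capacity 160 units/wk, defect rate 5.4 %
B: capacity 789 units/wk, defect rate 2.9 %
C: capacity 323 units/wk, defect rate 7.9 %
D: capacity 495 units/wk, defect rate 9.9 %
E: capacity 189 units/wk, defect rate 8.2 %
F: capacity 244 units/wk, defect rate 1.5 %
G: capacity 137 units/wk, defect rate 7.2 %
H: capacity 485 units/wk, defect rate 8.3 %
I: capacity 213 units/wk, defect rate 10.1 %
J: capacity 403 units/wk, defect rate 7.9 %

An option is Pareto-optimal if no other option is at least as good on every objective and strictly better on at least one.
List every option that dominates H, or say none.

B: capacity 789≥485, defect rate 2.9≤8.3 — dominates H.
Others (A, C, D, E, F, G, I, J) are each worse than H on at least one objective.

B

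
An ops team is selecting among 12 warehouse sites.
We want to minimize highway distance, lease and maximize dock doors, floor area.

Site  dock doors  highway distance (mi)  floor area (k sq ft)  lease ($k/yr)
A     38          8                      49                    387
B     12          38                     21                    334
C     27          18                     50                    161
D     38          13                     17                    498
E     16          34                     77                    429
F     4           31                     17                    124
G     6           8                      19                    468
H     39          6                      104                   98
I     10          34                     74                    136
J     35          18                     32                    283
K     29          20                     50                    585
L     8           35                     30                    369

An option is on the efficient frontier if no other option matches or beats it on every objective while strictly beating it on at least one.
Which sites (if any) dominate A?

H

H: dock doors 39≥38, highway distance 6≤8, floor area 104≥49, lease 98≤387 — dominates A.
Others (B, C, D, E, F, G, I, J, K, L) are each worse than A on at least one objective.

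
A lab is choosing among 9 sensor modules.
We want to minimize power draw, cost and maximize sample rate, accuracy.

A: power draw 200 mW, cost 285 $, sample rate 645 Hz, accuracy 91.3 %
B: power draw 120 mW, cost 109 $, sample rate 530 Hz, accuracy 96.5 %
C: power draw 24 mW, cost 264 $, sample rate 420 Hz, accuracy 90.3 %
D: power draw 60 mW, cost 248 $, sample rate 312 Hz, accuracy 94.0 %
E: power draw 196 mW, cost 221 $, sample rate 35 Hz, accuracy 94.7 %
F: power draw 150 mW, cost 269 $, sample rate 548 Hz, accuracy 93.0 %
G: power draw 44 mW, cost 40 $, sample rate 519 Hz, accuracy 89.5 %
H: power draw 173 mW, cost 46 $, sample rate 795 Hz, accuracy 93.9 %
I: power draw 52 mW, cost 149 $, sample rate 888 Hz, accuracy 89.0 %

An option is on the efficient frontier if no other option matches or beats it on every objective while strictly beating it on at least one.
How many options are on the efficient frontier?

A: dominated by H (power draw 173≤200, cost 46≤285, sample rate 795≥645, accuracy 93.9≥91.3).
B: not dominated (best accuracy).
C: not dominated (best power draw).
D: not dominated.
E: dominated by B (power draw 120≤196, cost 109≤221, sample rate 530≥35, accuracy 96.5≥94.7).
F: not dominated.
G: not dominated (best cost).
H: not dominated.
I: not dominated (best sample rate).
Pareto-optimal: B, C, D, F, G, H, I → 7.

7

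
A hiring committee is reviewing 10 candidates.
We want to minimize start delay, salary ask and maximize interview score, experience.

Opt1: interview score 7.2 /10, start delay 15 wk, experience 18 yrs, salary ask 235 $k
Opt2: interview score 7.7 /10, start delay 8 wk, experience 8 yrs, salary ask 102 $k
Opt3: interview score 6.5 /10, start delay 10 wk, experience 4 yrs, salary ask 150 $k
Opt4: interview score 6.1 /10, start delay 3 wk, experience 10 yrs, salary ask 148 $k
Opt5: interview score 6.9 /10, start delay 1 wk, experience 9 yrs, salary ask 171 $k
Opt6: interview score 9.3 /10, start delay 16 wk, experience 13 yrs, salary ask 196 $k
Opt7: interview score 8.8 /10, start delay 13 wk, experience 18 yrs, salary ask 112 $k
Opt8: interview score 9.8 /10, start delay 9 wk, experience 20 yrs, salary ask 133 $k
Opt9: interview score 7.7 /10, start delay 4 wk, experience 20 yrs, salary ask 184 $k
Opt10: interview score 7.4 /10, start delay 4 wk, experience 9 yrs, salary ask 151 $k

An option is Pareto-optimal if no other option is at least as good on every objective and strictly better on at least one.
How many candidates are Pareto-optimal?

Opt1: dominated by Opt7 (interview score 8.8≥7.2, start delay 13≤15, experience 18≥18, salary ask 112≤235).
Opt2: not dominated (best salary ask).
Opt3: dominated by Opt2 (interview score 7.7≥6.5, start delay 8≤10, experience 8≥4, salary ask 102≤150).
Opt4: not dominated.
Opt5: not dominated (best start delay).
Opt6: dominated by Opt8 (interview score 9.8≥9.3, start delay 9≤16, experience 20≥13, salary ask 133≤196).
Opt7: not dominated.
Opt8: not dominated (best interview score).
Opt9: not dominated.
Opt10: not dominated.
Pareto-optimal: Opt2, Opt4, Opt5, Opt7, Opt8, Opt9, Opt10 → 7.

7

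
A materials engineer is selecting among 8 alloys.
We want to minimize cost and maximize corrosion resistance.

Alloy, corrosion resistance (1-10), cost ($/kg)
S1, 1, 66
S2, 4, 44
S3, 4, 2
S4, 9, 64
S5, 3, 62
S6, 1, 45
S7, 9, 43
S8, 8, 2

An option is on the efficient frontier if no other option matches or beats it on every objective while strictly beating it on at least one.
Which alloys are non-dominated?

S7, S8

S1: dominated by S2 (corrosion resistance 4≥1, cost 44≤66).
S2: dominated by S3 (corrosion resistance 4≥4, cost 2≤44).
S3: dominated by S8 (corrosion resistance 8≥4, cost 2≤2).
S4: dominated by S7 (corrosion resistance 9≥9, cost 43≤64).
S5: dominated by S2 (corrosion resistance 4≥3, cost 44≤62).
S6: dominated by S2 (corrosion resistance 4≥1, cost 44≤45).
S7: not dominated.
S8: not dominated.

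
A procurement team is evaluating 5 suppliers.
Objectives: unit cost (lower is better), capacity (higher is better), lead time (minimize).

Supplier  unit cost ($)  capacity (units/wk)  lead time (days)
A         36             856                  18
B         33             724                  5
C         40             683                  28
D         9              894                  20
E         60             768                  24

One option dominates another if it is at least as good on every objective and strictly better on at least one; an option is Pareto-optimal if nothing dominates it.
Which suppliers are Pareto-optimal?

A: not dominated.
B: not dominated (best lead time).
C: dominated by A (unit cost 36≤40, capacity 856≥683, lead time 18≤28).
D: not dominated (best unit cost).
E: dominated by A (unit cost 36≤60, capacity 856≥768, lead time 18≤24).

A, B, D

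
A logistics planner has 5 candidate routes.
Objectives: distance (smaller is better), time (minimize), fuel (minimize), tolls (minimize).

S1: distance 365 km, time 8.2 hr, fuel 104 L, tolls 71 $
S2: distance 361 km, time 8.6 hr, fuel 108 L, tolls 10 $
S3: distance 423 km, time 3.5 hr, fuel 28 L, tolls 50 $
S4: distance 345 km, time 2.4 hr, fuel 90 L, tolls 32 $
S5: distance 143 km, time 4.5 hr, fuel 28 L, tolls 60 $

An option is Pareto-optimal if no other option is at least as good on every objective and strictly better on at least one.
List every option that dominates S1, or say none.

S4: distance 345≤365, time 2.4≤8.2, fuel 90≤104, tolls 32≤71 — dominates S1.
S5: distance 143≤365, time 4.5≤8.2, fuel 28≤104, tolls 60≤71 — dominates S1.
Others (S2, S3) are each worse than S1 on at least one objective.

S4, S5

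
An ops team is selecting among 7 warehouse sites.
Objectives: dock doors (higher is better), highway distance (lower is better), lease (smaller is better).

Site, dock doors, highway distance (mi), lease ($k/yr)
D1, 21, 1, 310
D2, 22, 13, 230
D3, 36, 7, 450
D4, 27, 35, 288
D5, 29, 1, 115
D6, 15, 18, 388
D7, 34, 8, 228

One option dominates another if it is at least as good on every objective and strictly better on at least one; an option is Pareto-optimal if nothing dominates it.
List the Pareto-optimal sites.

D1: dominated by D5 (dock doors 29≥21, highway distance 1≤1, lease 115≤310).
D2: dominated by D5 (dock doors 29≥22, highway distance 1≤13, lease 115≤230).
D3: not dominated (best dock doors).
D4: dominated by D5 (dock doors 29≥27, highway distance 1≤35, lease 115≤288).
D5: not dominated (best lease).
D6: dominated by D1 (dock doors 21≥15, highway distance 1≤18, lease 310≤388).
D7: not dominated.

D3, D5, D7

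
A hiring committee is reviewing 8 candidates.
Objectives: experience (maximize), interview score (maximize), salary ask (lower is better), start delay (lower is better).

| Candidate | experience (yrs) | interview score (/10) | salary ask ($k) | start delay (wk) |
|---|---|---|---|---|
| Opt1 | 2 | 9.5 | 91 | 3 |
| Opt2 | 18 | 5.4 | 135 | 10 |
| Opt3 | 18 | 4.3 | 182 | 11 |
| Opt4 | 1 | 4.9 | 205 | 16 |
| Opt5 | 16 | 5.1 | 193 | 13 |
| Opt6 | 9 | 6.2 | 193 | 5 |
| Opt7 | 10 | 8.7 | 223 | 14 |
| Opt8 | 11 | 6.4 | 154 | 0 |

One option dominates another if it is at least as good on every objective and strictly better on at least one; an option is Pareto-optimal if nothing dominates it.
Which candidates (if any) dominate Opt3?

Opt2

Opt2: experience 18≥18, interview score 5.4≥4.3, salary ask 135≤182, start delay 10≤11 — dominates Opt3.
Others (Opt1, Opt4, Opt5, Opt6, Opt7, Opt8) are each worse than Opt3 on at least one objective.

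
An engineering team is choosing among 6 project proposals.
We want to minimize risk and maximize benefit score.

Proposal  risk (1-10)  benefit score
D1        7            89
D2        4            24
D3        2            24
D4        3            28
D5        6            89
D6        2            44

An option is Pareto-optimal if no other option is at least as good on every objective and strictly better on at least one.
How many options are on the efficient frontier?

D1: dominated by D5 (risk 6≤7, benefit score 89≥89).
D2: dominated by D3 (risk 2≤4, benefit score 24≥24).
D3: dominated by D6 (risk 2≤2, benefit score 44≥24).
D4: dominated by D6 (risk 2≤3, benefit score 44≥28).
D5: not dominated.
D6: not dominated.
Pareto-optimal: D5, D6 → 2.

2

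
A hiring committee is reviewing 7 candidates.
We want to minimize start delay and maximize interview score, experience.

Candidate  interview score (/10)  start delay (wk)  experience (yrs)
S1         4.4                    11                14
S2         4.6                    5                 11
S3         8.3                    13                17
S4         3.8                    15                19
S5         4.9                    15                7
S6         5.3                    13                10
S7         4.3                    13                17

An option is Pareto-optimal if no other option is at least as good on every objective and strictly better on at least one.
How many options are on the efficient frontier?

4

S1: not dominated.
S2: not dominated (best start delay).
S3: not dominated (best interview score).
S4: not dominated (best experience).
S5: dominated by S3 (interview score 8.3≥4.9, start delay 13≤15, experience 17≥7).
S6: dominated by S3 (interview score 8.3≥5.3, start delay 13≤13, experience 17≥10).
S7: dominated by S3 (interview score 8.3≥4.3, start delay 13≤13, experience 17≥17).
Pareto-optimal: S1, S2, S3, S4 → 4.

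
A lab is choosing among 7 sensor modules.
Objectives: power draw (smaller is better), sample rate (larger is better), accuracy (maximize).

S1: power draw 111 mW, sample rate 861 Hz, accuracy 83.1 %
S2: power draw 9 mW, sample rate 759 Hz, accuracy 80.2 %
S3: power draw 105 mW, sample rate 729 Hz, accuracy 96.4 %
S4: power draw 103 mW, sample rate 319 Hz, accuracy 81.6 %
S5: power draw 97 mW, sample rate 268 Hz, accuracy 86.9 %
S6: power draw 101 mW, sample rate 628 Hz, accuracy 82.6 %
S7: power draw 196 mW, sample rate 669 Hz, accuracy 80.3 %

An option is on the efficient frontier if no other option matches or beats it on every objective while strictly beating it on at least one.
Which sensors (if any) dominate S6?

S1: worse on power draw (111 vs 101).
S2: worse on accuracy (80.2 vs 82.6).
S3: worse on power draw (105 vs 101).
S4: worse on power draw (103 vs 101).
S5: worse on sample rate (268 vs 628).
S7: worse on power draw (196 vs 101).
No option dominates S6.

none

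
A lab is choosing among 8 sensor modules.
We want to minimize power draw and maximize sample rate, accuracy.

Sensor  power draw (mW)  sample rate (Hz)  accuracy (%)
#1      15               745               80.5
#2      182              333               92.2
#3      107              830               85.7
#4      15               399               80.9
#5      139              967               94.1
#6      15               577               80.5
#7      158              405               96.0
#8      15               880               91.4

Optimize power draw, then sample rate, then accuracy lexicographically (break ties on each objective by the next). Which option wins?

First minimize power draw: best is 15, kept {#1, #4, #6, #8}.
Then maximize sample rate: best is 880, kept {#8}.

#8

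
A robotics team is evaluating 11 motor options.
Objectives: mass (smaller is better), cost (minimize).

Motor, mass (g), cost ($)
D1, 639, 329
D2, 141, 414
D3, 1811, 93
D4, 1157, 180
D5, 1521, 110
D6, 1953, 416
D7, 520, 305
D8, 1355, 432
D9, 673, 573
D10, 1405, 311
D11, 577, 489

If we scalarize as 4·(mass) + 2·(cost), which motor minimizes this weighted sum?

D1: 4·639 + 2·329 = 3214
D2: 4·141 + 2·414 = 1392
D3: 4·1811 + 2·93 = 7430
D4: 4·1157 + 2·180 = 4988
D5: 4·1521 + 2·110 = 6304
D6: 4·1953 + 2·416 = 8644
D7: 4·520 + 2·305 = 2690
D8: 4·1355 + 2·432 = 6284
D9: 4·673 + 2·573 = 3838
D10: 4·1405 + 2·311 = 6242
D11: 4·577 + 2·489 = 3286
Lowest: D2 at 1392.

D2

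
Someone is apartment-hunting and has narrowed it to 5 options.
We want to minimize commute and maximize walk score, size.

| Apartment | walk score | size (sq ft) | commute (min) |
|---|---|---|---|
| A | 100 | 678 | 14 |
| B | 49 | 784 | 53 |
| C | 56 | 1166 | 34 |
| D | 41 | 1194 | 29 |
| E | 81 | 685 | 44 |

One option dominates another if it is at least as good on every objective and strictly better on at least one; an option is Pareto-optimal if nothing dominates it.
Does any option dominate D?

A: worse on size (678 vs 1194).
B: worse on size (784 vs 1194).
C: worse on size (1166 vs 1194).
E: worse on size (685 vs 1194).
No option is at least as good as D on every objective and strictly better on one.

No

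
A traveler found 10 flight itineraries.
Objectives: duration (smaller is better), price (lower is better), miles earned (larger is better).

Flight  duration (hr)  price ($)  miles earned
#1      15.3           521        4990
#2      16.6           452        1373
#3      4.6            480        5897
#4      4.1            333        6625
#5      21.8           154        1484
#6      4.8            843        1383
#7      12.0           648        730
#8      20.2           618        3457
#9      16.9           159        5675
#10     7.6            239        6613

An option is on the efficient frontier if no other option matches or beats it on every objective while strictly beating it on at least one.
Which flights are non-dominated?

#1: dominated by #3 (duration 4.6≤15.3, price 480≤521, miles earned 5897≥4990).
#2: dominated by #4 (duration 4.1≤16.6, price 333≤452, miles earned 6625≥1373).
#3: dominated by #4 (duration 4.1≤4.6, price 333≤480, miles earned 6625≥5897).
#4: not dominated (best duration).
#5: not dominated (best price).
#6: dominated by #3 (duration 4.6≤4.8, price 480≤843, miles earned 5897≥1383).
#7: dominated by #3 (duration 4.6≤12.0, price 480≤648, miles earned 5897≥730).
#8: dominated by #1 (duration 15.3≤20.2, price 521≤618, miles earned 4990≥3457).
#9: not dominated.
#10: not dominated.

#4, #5, #9, #10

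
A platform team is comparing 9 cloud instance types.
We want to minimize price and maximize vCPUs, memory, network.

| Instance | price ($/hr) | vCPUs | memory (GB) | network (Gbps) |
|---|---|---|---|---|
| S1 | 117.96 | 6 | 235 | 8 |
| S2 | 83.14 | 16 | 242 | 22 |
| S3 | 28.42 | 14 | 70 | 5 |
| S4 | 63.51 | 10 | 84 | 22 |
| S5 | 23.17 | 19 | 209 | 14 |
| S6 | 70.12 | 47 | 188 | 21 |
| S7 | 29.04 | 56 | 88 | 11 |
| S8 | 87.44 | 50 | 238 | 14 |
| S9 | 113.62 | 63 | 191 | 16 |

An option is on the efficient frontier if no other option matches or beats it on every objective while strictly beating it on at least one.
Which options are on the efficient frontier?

S2, S4, S5, S6, S7, S8, S9

S1: dominated by S2 (price 83.14≤117.96, vCPUs 16≥6, memory 242≥235, network 22≥8).
S2: not dominated (best memory).
S3: dominated by S5 (price 23.17≤28.42, vCPUs 19≥14, memory 209≥70, network 14≥5).
S4: not dominated.
S5: not dominated (best price).
S6: not dominated.
S7: not dominated.
S8: not dominated.
S9: not dominated (best vCPUs).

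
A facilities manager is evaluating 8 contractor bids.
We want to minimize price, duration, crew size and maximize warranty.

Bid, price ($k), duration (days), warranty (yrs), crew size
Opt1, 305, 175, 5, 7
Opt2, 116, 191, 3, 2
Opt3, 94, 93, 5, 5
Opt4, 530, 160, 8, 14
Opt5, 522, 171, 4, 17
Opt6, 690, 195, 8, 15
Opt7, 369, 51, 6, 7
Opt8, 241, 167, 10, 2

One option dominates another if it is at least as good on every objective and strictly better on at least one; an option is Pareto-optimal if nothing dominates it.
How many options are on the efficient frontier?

5

Opt1: dominated by Opt3 (price 94≤305, duration 93≤175, warranty 5≥5, crew size 5≤7).
Opt2: not dominated.
Opt3: not dominated (best price).
Opt4: not dominated.
Opt5: dominated by Opt3 (price 94≤522, duration 93≤171, warranty 5≥4, crew size 5≤17).
Opt6: dominated by Opt4 (price 530≤690, duration 160≤195, warranty 8≥8, crew size 14≤15).
Opt7: not dominated (best duration).
Opt8: not dominated (best warranty).
Pareto-optimal: Opt2, Opt3, Opt4, Opt7, Opt8 → 5.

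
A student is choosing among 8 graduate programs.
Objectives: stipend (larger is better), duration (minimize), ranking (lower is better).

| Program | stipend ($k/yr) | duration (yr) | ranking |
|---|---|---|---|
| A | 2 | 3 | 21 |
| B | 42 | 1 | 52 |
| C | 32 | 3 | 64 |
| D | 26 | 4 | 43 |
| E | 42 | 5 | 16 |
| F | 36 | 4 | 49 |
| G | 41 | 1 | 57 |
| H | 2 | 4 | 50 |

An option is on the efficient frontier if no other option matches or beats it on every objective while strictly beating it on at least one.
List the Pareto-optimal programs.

A, B, D, E, F

A: not dominated.
B: not dominated.
C: dominated by B (stipend 42≥32, duration 1≤3, ranking 52≤64).
D: not dominated.
E: not dominated (best ranking).
F: not dominated.
G: dominated by B (stipend 42≥41, duration 1≤1, ranking 52≤57).
H: dominated by A (stipend 2≥2, duration 3≤4, ranking 21≤50).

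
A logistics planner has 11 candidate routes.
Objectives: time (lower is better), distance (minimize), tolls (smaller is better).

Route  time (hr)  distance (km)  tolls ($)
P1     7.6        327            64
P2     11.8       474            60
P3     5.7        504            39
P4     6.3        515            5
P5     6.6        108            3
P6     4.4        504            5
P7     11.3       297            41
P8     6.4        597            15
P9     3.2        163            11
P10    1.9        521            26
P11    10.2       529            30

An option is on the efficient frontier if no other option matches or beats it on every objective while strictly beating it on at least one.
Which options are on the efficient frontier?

P1: dominated by P5 (time 6.6≤7.6, distance 108≤327, tolls 3≤64).
P2: dominated by P5 (time 6.6≤11.8, distance 108≤474, tolls 3≤60).
P3: dominated by P6 (time 4.4≤5.7, distance 504≤504, tolls 5≤39).
P4: dominated by P6 (time 4.4≤6.3, distance 504≤515, tolls 5≤5).
P5: not dominated (best distance).
P6: not dominated.
P7: dominated by P5 (time 6.6≤11.3, distance 108≤297, tolls 3≤41).
P8: dominated by P4 (time 6.3≤6.4, distance 515≤597, tolls 5≤15).
P9: not dominated.
P10: not dominated (best time).
P11: dominated by P4 (time 6.3≤10.2, distance 515≤529, tolls 5≤30).

P5, P6, P9, P10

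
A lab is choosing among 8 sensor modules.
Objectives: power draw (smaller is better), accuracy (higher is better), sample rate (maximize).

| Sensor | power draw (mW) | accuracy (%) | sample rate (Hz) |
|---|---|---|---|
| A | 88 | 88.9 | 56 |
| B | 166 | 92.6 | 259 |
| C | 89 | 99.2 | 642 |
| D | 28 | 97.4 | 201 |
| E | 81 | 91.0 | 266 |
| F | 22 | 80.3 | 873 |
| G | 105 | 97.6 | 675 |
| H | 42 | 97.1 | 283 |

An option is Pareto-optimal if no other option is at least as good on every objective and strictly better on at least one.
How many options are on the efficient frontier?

5

A: dominated by D (power draw 28≤88, accuracy 97.4≥88.9, sample rate 201≥56).
B: dominated by C (power draw 89≤166, accuracy 99.2≥92.6, sample rate 642≥259).
C: not dominated (best accuracy).
D: not dominated.
E: dominated by H (power draw 42≤81, accuracy 97.1≥91.0, sample rate 283≥266).
F: not dominated (best power draw).
G: not dominated.
H: not dominated.
Pareto-optimal: C, D, F, G, H → 5.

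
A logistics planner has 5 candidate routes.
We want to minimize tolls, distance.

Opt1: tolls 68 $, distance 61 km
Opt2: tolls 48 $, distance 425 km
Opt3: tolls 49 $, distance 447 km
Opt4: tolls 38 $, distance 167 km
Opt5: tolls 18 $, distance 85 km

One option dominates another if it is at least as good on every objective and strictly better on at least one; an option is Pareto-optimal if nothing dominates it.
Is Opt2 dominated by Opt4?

Yes

Opt4 vs Opt2: tolls 38≤48, distance 167≤425 — Opt4 is at least as good on every objective with at least one strict improvement.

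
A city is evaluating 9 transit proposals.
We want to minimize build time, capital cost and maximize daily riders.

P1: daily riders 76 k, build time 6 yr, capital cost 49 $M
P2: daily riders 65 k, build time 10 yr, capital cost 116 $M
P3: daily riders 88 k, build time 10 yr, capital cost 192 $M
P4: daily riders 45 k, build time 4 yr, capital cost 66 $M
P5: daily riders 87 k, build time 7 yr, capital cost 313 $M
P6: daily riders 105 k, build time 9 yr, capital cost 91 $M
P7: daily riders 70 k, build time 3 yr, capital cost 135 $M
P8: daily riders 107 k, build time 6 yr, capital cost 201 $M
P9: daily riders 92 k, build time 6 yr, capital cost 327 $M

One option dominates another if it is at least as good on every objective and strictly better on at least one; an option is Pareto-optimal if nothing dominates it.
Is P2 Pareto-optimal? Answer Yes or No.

No

P1 vs P2: daily riders 76≥65, build time 6≤10, capital cost 49≤116 — P1 is at least as good on every objective and strictly better on at least one, so P1 dominates P2.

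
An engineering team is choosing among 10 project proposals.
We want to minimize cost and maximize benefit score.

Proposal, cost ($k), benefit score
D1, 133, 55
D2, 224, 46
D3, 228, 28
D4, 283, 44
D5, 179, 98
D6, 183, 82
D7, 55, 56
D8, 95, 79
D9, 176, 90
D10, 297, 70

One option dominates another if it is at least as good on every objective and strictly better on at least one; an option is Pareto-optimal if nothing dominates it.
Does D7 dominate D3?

D7 vs D3: cost 55≤228, benefit score 56≥28 — D7 is at least as good on every objective with at least one strict improvement.

Yes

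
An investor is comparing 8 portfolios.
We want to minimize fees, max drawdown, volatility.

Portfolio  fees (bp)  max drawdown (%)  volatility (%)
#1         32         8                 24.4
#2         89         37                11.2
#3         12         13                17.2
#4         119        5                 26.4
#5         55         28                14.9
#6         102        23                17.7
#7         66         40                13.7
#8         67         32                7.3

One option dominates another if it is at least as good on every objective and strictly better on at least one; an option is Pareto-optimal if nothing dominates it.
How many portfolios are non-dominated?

6

#1: not dominated.
#2: dominated by #8 (fees 67≤89, max drawdown 32≤37, volatility 7.3≤11.2).
#3: not dominated (best fees).
#4: not dominated (best max drawdown).
#5: not dominated.
#6: dominated by #3 (fees 12≤102, max drawdown 13≤23, volatility 17.2≤17.7).
#7: not dominated.
#8: not dominated (best volatility).
Pareto-optimal: #1, #3, #4, #5, #7, #8 → 6.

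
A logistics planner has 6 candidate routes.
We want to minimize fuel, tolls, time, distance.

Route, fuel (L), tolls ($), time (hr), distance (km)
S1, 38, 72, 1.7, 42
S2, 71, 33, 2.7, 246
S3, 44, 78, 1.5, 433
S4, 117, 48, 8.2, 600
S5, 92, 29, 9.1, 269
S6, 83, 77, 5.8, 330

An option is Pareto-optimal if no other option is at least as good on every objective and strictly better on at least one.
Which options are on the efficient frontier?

S1: not dominated (best fuel).
S2: not dominated.
S3: not dominated (best time).
S4: dominated by S2 (fuel 71≤117, tolls 33≤48, time 2.7≤8.2, distance 246≤600).
S5: not dominated (best tolls).
S6: dominated by S1 (fuel 38≤83, tolls 72≤77, time 1.7≤5.8, distance 42≤330).

S1, S2, S3, S5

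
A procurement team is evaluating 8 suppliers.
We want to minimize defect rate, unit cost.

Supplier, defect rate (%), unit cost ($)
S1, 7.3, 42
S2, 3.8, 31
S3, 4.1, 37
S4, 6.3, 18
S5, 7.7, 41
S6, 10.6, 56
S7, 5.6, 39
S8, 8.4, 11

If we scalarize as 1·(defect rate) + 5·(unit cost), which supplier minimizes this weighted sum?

S8

S1: 1·7.3 + 5·42 = 217.3
S2: 1·3.8 + 5·31 = 158.8
S3: 1·4.1 + 5·37 = 189.1
S4: 1·6.3 + 5·18 = 96.3
S5: 1·7.7 + 5·41 = 212.7
S6: 1·10.6 + 5·56 = 290.6
S7: 1·5.6 + 5·39 = 200.6
S8: 1·8.4 + 5·11 = 63.4
Lowest: S8 at 63.4.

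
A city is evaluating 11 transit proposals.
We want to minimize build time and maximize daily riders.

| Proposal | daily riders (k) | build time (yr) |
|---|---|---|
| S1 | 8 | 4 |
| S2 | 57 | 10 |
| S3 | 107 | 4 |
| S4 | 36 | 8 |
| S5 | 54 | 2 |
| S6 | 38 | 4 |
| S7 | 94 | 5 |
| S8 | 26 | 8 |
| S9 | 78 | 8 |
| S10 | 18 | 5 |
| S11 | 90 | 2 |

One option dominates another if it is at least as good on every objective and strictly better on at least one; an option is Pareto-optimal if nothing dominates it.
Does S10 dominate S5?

No

S10 vs S5: S10 is worse on daily riders (18 vs 54), so it does not dominate S5.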